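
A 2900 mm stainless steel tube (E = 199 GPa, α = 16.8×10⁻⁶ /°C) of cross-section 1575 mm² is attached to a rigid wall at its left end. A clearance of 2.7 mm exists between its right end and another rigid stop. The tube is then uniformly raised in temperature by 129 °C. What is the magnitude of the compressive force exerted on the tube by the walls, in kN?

Free thermal elongation = αΔT L = 16.8×10⁻⁶ × 129 × 2900 = 6.285 mm.
After closing the 2.7 mm clearance, 6.285 − 2.7 = 3.585 mm of expansion remains to be suppressed by the wall.
Compatibility: PL/(AE) = 3.585 mm, so σ = P/A = E × (3.585/2900) = 246 MPa.
P = σA = 246 × 1575 = 387.4 kN.

P ≈ 387 kN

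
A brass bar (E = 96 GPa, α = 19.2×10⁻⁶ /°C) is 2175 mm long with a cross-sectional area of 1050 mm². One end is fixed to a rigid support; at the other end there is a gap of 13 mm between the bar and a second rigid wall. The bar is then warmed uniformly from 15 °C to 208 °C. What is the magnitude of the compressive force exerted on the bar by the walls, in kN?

P ≈ 0 kN

Free thermal elongation = αΔT L = 19.2×10⁻⁶ × 193 × 2175 = 8.06 mm.
Since δ_free = 8.06 mm is less than the 13 mm gap, the bar never touches the wall. No axial force develops.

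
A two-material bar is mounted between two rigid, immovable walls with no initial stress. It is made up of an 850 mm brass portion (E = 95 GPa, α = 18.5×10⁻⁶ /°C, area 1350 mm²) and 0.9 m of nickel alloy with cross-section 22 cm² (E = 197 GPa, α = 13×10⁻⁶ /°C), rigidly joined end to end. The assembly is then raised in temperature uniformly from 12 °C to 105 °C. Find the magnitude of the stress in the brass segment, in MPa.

σ ≈ 217 MPa (compressive)

Free thermal expansion of the whole bar: Σ αᵢΔT Lᵢ = 18.5×10⁻⁶×93×850 + 13×10⁻⁶×93×900 = 2.551 mm.
The rigid supports impose zero overall length change; the single axial force P common to all segments must satisfy P Σ Lᵢ/(AᵢEᵢ) = δ_free.
Σ Lᵢ/(AᵢEᵢ) = 850/(1350×95×10³) + 900/(2200×197×10³) = 8.704×10⁻⁶ mm/N.
P = 2.551 / 8.704×10⁻⁶ = 293000 N = 293 kN, compressive.
σ_{brass} = P / A = 293000 / 1350 = 217.1 MPa.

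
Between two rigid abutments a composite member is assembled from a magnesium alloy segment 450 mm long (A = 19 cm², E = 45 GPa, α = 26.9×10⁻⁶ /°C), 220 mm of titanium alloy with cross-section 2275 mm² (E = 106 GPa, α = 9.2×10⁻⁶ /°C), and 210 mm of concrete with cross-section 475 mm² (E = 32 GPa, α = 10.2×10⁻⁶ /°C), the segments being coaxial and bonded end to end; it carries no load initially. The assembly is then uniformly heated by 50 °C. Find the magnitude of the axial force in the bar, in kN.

P ≈ 40.7 kN (compressive)

With the walls removed the bar would change length by δ_free = Σ αᵢΔT Lᵢ = 26.9×10⁻⁶×50×450 + 9.2×10⁻⁶×50×220 + 10.2×10⁻⁶×50×210 = 0.8135 mm.
The walls prevent any net length change, so an axial force P (same in every segment) develops. Compatibility: P · Σ Lᵢ/(AᵢEᵢ) = δ_free.
Σ Lᵢ/(AᵢEᵢ) = 450/(1900×45×10³) + 220/(2275×106×10³) + 210/(475×32×10³) = 1.999×10⁻⁵ mm/N.
P = 0.8135 / 1.999×10⁻⁵ = 40700 N = 40.7 kN, compressive.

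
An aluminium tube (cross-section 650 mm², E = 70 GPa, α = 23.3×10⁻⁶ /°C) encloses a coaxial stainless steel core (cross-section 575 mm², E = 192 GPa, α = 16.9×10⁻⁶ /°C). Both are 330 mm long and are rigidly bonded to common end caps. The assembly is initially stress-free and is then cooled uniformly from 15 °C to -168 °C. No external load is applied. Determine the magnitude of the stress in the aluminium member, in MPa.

σ ≈ 58.1 MPa (tensile)

Both members must finish at the same length. With the larger α, the aluminium tends to over-contract; the plates restrain it, putting the aluminium in tension and the stainless steel in compression. With no external load the two internal forces are equal and opposite, magnitude P.
Equating the net (thermal + elastic) strains gives |α₁ − α₂|·ΔT = P·[1/(A₁E₁) + 1/(A₂E₂)].
|α₁ − α₂|·ΔT = 6.4×10⁻⁶ × 183 = 0.001171.
1/(A₁E₁) + 1/(A₂E₂) = 1/(650×70×10³) + 1/(575×192×10³) = 3.104×10⁻⁸ N⁻¹.
P = 0.001171 / 3.104×10⁻⁸ = 37740 N = 37.74 kN.
σ_{aluminium} = P/A₁ = 37740/650 = 58.06 MPa, tensile.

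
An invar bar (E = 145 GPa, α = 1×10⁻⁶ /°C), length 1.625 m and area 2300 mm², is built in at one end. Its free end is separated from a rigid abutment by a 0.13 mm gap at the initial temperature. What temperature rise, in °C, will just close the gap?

Contact occurs when the free expansion equals the gap: αΔT L = 0.13 mm.
ΔT = 0.13 / (1×10⁻⁶ × 1625) = 80 °C.

ΔT ≈ 80 °C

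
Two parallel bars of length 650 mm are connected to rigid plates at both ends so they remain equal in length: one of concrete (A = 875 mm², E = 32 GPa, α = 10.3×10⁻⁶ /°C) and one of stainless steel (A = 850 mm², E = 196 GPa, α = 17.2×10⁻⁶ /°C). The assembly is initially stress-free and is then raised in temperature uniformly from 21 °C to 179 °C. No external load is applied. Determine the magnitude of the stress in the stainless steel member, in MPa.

Both members must finish at the same length. With the larger α, the stainless steel tends to over-expand; the plates restrain it, putting the stainless steel in compression and the concrete in tension. With no external load the two internal forces are equal and opposite, magnitude P.
Setting the final lengths equal and cancelling L: (α₁ − α₂)ΔT = P/(A₁E₁) + P/(A₂E₂).
|α₁ − α₂|·ΔT = 6.9×10⁻⁶ × 158 = 0.00109.
1/(A₁E₁) + 1/(A₂E₂) = 1/(875×32×10³) + 1/(850×196×10³) = 4.172×10⁻⁸ N⁻¹.
P = 0.00109 / 4.172×10⁻⁸ = 26130 N = 26.13 kN.
σ_{stainless steel} = P/A₂ = 26130/850 = 30.75 MPa, compressive.

σ ≈ 30.7 MPa (compressive)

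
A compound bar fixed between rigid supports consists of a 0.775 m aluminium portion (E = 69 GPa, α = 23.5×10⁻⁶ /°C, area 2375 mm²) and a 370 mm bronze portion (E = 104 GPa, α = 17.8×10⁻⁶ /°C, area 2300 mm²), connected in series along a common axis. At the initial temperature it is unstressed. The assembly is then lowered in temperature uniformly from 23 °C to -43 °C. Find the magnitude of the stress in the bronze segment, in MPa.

σ ≈ 113 MPa (tensile)

With the walls removed the bar would change length by δ_free = Σ αᵢΔT Lᵢ = 23.5×10⁻⁶×66×775 + 17.8×10⁻⁶×66×370 = 1.637 mm.
The walls prevent any net length change, so an axial force P (same in every segment) develops. Compatibility: P · Σ Lᵢ/(AᵢEᵢ) = δ_free.
Σ Lᵢ/(AᵢEᵢ) = 775/(2375×69×10³) + 370/(2300×104×10³) = 6.276×10⁻⁶ mm/N.
P = 1.637 / 6.276×10⁻⁶ = 260800 N = 260.8 kN, tensile.
σ_{bronze} = P / A = 260800 / 2300 = 113.4 MPa.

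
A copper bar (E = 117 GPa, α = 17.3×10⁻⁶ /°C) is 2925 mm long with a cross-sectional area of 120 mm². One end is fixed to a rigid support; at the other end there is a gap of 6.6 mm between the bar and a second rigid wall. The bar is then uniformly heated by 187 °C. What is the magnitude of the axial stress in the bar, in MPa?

Free thermal elongation = αΔT L = 17.3×10⁻⁶ × 187 × 2925 = 9.463 mm.
After closing the 6.6 mm clearance, 9.463 − 6.6 = 2.863 mm of expansion remains to be suppressed by the wall.
Compatibility: PL/(AE) = 2.863 mm, so σ = P/A = E × (2.863/2925) = 114.5 MPa.

σ ≈ 115 MPa (compressive)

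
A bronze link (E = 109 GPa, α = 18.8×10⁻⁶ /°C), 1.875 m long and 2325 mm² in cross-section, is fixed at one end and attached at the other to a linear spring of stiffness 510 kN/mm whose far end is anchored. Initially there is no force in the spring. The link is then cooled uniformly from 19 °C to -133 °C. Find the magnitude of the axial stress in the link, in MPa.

If the spring were absent the link would shorten by αΔT L = 18.8×10⁻⁶ × 152 × 1875 = 5.358 mm.
With a force P in the spring, the elastic change of the link is PL/(AE) and that of the spring is P/k; compatibility requires their sum to equal δ_free.
P [ L/(AE) + 1/k ] = δ_free → P [ 1875/(2325×109×10³) + 1/(510×10³) ] = 5.358.
P = 5.358 / 9.359×10⁻⁶ = 572500 N.
σ = P/A = 572500/2325 = 246.2 MPa.

σ ≈ 246 MPa (tensile)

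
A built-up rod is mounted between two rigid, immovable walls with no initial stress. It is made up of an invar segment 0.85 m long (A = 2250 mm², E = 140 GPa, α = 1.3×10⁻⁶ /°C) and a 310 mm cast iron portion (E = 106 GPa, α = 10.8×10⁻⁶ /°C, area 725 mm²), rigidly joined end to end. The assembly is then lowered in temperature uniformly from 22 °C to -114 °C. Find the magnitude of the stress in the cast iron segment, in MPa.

σ ≈ 124 MPa (tensile)

With the walls removed the bar would change length by δ_free = Σ αᵢΔT Lᵢ = 1.3×10⁻⁶×136×850 + 10.8×10⁻⁶×136×310 = 0.6056 mm.
Since the ends are fixed, an axial force P builds up, equal in every segment, with P · Σ Lᵢ/(AᵢEᵢ) = δ_free.
The series flexibility is Σ Lᵢ/(AᵢEᵢ) = 850/(2250×140×10³) + 310/(725×106×10³) = 6.732×10⁻⁶ mm/N.
Hence P = δ_free / Σ(L/AE) = 0.6056/6.732×10⁻⁶ = 89.96 kN (tensile).
σ_{cast iron} = P / A = 89960 / 725 = 124.1 MPa.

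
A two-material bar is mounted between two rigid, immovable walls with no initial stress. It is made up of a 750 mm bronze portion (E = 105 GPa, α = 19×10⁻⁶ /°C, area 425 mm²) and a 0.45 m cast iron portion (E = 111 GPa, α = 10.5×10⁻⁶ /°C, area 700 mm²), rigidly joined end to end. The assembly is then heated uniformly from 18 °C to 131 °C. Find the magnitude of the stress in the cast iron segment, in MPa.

σ ≈ 136 MPa (compressive)

Free thermal expansion of the whole bar: Σ αᵢΔT Lᵢ = 19×10⁻⁶×113×750 + 10.5×10⁻⁶×113×450 = 2.144 mm.
The rigid supports impose zero overall length change; the single axial force P common to all segments must satisfy P Σ Lᵢ/(AᵢEᵢ) = δ_free.
Σ Lᵢ/(AᵢEᵢ) = 750/(425×105×10³) + 450/(700×111×10³) = 2.26×10⁻⁵ mm/N.
Hence P = δ_free / Σ(L/AE) = 2.144/2.26×10⁻⁵ = 94.88 kN (compressive).
σ_{cast iron} = P / A = 94880 / 700 = 135.5 MPa.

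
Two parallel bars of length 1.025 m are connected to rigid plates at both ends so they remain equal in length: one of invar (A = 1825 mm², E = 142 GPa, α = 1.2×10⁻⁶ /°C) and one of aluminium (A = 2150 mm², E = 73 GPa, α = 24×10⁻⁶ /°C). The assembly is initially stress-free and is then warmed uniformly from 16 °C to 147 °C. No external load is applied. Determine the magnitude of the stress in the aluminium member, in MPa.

The aluminium has the larger α, so on heating it would change length more than the invar if both were free. The rigid plates force a common final length, so the aluminium is put into compression and the invar into tension, with equal and opposite forces P (no external load).
Compatibility of the two members (thermal + elastic change equal): (α₁ − α₂)ΔT = P·[1/(A₁E₁) + 1/(A₂E₂)].
|α₁ − α₂|·ΔT = 22.8×10⁻⁶ × 131 = 0.002987.
1/(A₁E₁) + 1/(A₂E₂) = 1/(1825×142×10³) + 1/(2150×73×10³) = 1.023×10⁻⁸ N⁻¹.
So P = 0.002987 / 1.023×10⁻⁸ = 292 kN.
σ_{aluminium} = P/A₂ = 292000/2150 = 135.8 MPa, compressive.

σ ≈ 136 MPa (compressive)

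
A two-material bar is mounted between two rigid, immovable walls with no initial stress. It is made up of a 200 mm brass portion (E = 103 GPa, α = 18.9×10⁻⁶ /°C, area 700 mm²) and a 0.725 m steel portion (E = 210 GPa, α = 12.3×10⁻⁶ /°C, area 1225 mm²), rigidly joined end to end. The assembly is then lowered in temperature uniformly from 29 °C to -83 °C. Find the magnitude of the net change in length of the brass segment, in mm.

If the supports were absent, the total length change would be Σ αᵢΔT Lᵢ = 18.9×10⁻⁶×112×200 + 12.3×10⁻⁶×112×725 = 1.422 mm.
Since the ends are fixed, an axial force P builds up, equal in every segment, with P · Σ Lᵢ/(AᵢEᵢ) = δ_free.
The series flexibility is Σ Lᵢ/(AᵢEᵢ) = 200/(700×103×10³) + 725/(1225×210×10³) = 5.592×10⁻⁶ mm/N.
P = 1.422 / 5.592×10⁻⁶ = 254300 N = 254.3 kN, tensile.
For the brass segment, free thermal change = 18.9×10⁻⁶×112×200 = 0.4234 mm and elastic change from P = 254300×200/(700×103×10³) = 0.7054 mm; these oppose, so the net change is 0.282 mm (segment lengthens).

|ΔL| ≈ 0.282 mm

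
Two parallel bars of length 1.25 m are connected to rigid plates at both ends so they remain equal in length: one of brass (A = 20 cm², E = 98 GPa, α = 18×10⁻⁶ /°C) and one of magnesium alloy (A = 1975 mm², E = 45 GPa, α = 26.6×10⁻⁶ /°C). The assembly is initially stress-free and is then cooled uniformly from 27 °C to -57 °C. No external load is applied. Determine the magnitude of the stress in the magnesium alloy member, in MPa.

Equilibrium of a rigid end plate with no external load gives equal and opposite internal forces ±P in the two members. Since α_{magnesium alloy} > α_{brass}, cooling drives the magnesium alloy into tension and the brass into compression.
Equating the net (thermal + elastic) strains gives |α₁ − α₂|·ΔT = P·[1/(A₁E₁) + 1/(A₂E₂)].
|α₁ − α₂|·ΔT = 8.6×10⁻⁶ × 84 = 0.0007224.
1/(A₁E₁) + 1/(A₂E₂) = 1/(2000×98×10³) + 1/(1975×45×10³) = 1.635×10⁻⁸ N⁻¹.
So P = 0.0007224 / 1.635×10⁻⁸ = 44.17 kN.
σ_{magnesium alloy} = P/A₂ = 44170/1975 = 22.37 MPa, tensile.

σ ≈ 22.4 MPa (tensile)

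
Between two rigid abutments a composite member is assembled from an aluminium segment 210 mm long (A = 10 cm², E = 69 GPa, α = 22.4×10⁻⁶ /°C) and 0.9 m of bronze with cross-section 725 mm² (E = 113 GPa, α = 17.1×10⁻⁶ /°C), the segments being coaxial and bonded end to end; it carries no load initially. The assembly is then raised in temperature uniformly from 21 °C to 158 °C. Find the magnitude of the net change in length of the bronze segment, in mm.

|ΔL| ≈ 0.0472 mm

Free thermal expansion of the whole bar: Σ αᵢΔT Lᵢ = 22.4×10⁻⁶×137×210 + 17.1×10⁻⁶×137×900 = 2.753 mm.
The walls prevent any net length change, so an axial force P (same in every segment) develops. Compatibility: P · Σ Lᵢ/(AᵢEᵢ) = δ_free.
The series flexibility is Σ Lᵢ/(AᵢEᵢ) = 210/(1000×69×10³) + 900/(725×113×10³) = 1.403×10⁻⁵ mm/N.
Hence P = δ_free / Σ(L/AE) = 2.753/1.403×10⁻⁵ = 196.2 kN (compressive).
For the bronze segment, free thermal change = 17.1×10⁻⁶×137×900 = 2.108 mm and elastic change from P = 196200×900/(725×113×10³) = 2.156 mm; these oppose, so the net change is 0.0472 mm (segment shortens).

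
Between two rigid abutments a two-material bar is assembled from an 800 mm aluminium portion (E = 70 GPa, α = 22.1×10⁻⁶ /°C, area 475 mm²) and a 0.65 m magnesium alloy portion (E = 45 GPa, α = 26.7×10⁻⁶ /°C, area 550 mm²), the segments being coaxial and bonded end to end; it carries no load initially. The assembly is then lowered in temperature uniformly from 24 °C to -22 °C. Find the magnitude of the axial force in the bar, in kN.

P ≈ 32 kN (tensile)

With the walls removed the bar would change length by δ_free = Σ αᵢΔT Lᵢ = 22.1×10⁻⁶×46×800 + 26.7×10⁻⁶×46×650 = 1.612 mm.
Since the ends are fixed, an axial force P builds up, equal in every segment, with P · Σ Lᵢ/(AᵢEᵢ) = δ_free.
The series flexibility is Σ Lᵢ/(AᵢEᵢ) = 800/(475×70×10³) + 650/(550×45×10³) = 5.032×10⁻⁵ mm/N.
Hence P = δ_free / Σ(L/AE) = 1.612/5.032×10⁻⁵ = 32.03 kN (tensile).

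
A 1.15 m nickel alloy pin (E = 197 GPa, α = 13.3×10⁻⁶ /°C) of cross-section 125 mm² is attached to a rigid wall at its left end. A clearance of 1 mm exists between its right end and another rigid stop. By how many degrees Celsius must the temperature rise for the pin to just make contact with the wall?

ΔT ≈ 65.4 °C

The gap closes when αΔT L = 1 mm, since the pin is still unstressed at that instant.
ΔT = 1 / (13.3×10⁻⁶ × 1150) = 65.38 °C.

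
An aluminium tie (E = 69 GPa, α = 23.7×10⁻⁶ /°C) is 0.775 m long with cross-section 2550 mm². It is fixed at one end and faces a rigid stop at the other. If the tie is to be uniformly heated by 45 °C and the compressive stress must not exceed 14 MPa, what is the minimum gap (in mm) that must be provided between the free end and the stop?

With no wall the tie would lengthen by αΔT L = 23.7×10⁻⁶ × 45 × 775 = 0.8265 mm.
A stress of 14 MPa corresponds to the wall pushing the tie back by σL/E = 14×775/(69×10³) = 0.1572 mm.
So the gap has to take up the difference, g_min = δ_free − σL/E = 0.8265 − 0.1572 = 0.6693 mm.

g ≈ 0.669 mm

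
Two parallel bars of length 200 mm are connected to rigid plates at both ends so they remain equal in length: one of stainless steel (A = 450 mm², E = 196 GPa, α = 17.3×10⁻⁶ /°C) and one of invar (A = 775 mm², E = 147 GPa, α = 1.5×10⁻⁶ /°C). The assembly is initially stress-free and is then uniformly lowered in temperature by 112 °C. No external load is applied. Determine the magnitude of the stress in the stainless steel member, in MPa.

σ ≈ 195 MPa (tensile)

Both members must finish at the same length. With the larger α, the stainless steel tends to over-contract; the plates restrain it, putting the stainless steel in tension and the invar in compression. With no external load the two internal forces are equal and opposite, magnitude P.
Equating the net (thermal + elastic) strains gives |α₁ − α₂|·ΔT = P·[1/(A₁E₁) + 1/(A₂E₂)].
|α₁ − α₂|·ΔT = 15.8×10⁻⁶ × 112 = 0.00177.
1/(A₁E₁) + 1/(A₂E₂) = 1/(450×196×10³) + 1/(775×147×10³) = 2.012×10⁻⁸ N⁻¹.
P = 0.00177 / 2.012×10⁻⁸ = 87970 N = 87.97 kN.
σ_{stainless steel} = P/A₁ = 87970/450 = 195.5 MPa, tensile.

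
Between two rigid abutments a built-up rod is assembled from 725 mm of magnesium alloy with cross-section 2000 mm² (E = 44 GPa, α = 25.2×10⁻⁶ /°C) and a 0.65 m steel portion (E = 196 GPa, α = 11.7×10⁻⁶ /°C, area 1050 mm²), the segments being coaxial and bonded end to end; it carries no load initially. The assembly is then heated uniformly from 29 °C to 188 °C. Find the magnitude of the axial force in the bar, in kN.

P ≈ 361 kN (compressive)

If the supports were absent, the total length change would be Σ αᵢΔT Lᵢ = 25.2×10⁻⁶×159×725 + 11.7×10⁻⁶×159×650 = 4.114 mm.
The walls prevent any net length change, so an axial force P (same in every segment) develops. Compatibility: P · Σ Lᵢ/(AᵢEᵢ) = δ_free.
The series flexibility is Σ Lᵢ/(AᵢEᵢ) = 725/(2000×44×10³) + 650/(1050×196×10³) = 1.14×10⁻⁵ mm/N.
So P = 4.114 / 1.14×10⁻⁵ = 361 kN, compressive.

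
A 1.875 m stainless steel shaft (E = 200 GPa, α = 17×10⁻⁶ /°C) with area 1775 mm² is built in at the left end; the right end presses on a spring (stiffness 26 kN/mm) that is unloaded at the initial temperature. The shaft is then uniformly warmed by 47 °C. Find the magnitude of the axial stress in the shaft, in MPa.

σ ≈ 19.3 MPa (compressive)

If the spring were absent the shaft would lengthen by αΔT L = 17×10⁻⁶ × 47 × 1875 = 1.498 mm.
With a force P in the spring, the elastic change of the shaft is PL/(AE) and that of the spring is P/k; compatibility requires their sum to equal δ_free.
So P = δ_free / [L/(AE) + 1/k] = 1.498 / [ 1875/(1775×200×10³) + 1/(26×10³) ].
P = 1.498 / 4.374×10⁻⁵ = 34250 N.
σ = P/A = 34250/1775 = 19.29 MPa.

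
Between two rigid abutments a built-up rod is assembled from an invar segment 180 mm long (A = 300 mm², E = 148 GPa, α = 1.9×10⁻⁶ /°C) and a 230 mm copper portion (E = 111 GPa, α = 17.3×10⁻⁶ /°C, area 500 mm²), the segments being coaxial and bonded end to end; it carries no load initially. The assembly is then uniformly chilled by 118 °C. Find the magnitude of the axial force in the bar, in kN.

With the walls removed the bar would change length by δ_free = Σ αᵢΔT Lᵢ = 1.9×10⁻⁶×118×180 + 17.3×10⁻⁶×118×230 = 0.5099 mm.
The rigid supports impose zero overall length change; the single axial force P common to all segments must satisfy P Σ Lᵢ/(AᵢEᵢ) = δ_free.
The series flexibility is Σ Lᵢ/(AᵢEᵢ) = 180/(300×148×10³) + 230/(500×111×10³) = 8.198×10⁻⁶ mm/N.
P = 0.5099 / 8.198×10⁻⁶ = 62190 N = 62.19 kN, tensile.

P ≈ 62.2 kN (tensile)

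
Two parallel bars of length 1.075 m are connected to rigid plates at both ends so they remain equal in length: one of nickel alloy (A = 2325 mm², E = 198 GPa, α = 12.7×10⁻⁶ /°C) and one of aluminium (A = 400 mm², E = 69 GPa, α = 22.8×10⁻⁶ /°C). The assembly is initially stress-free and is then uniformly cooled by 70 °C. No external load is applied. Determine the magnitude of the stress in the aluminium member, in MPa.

σ ≈ 46 MPa (tensile)

Both members must finish at the same length. With the larger α, the aluminium tends to over-contract; the plates restrain it, putting the aluminium in tension and the nickel alloy in compression. With no external load the two internal forces are equal and opposite, magnitude P.
Equating the net (thermal + elastic) strains gives |α₁ − α₂|·ΔT = P·[1/(A₁E₁) + 1/(A₂E₂)].
|α₁ − α₂|·ΔT = 10.1×10⁻⁶ × 70 = 0.000707.
1/(A₁E₁) + 1/(A₂E₂) = 1/(2325×198×10³) + 1/(400×69×10³) = 3.84×10⁻⁸ N⁻¹.
P = 0.000707 / 3.84×10⁻⁸ = 18410 N = 18.41 kN.
σ_{aluminium} = P/A₂ = 18410/400 = 46.02 MPa, tensile.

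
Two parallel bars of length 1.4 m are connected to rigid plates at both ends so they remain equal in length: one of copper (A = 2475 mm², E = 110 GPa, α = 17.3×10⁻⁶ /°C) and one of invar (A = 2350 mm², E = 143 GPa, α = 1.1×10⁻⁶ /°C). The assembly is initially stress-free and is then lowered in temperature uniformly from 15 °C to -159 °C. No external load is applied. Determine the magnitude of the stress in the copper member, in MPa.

σ ≈ 171 MPa (tensile)

The copper has the larger α, so on cooling it would change length more than the invar if both were free. The rigid plates force a common final length, so the copper is put into tension and the invar into compression, with equal and opposite forces P (no external load).
Compatibility of the two members (thermal + elastic change equal): (α₁ − α₂)ΔT = P·[1/(A₁E₁) + 1/(A₂E₂)].
|α₁ − α₂|·ΔT = 16.2×10⁻⁶ × 174 = 0.002819.
1/(A₁E₁) + 1/(A₂E₂) = 1/(2475×110×10³) + 1/(2350×143×10³) = 6.649×10⁻⁹ N⁻¹.
So P = 0.002819 / 6.649×10⁻⁹ = 424 kN.
σ_{copper} = P/A₁ = 424000/2475 = 171.3 MPa, tensile.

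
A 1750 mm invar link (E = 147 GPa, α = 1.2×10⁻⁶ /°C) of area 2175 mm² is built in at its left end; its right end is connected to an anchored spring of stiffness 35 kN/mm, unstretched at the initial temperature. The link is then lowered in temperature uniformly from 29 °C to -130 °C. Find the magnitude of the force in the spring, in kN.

If the spring were absent the link would shorten by αΔT L = 1.2×10⁻⁶ × 159 × 1750 = 0.3339 mm.
With a force P in the spring, the elastic change of the link is PL/(AE) and that of the spring is P/k; compatibility requires their sum to equal δ_free.
So P = δ_free / [L/(AE) + 1/k] = 0.3339 / [ 1750/(2175×147×10³) + 1/(35×10³) ].
P = 0.3339 / 3.404×10⁻⁵ = 9808 N.

P ≈ 9.81 kN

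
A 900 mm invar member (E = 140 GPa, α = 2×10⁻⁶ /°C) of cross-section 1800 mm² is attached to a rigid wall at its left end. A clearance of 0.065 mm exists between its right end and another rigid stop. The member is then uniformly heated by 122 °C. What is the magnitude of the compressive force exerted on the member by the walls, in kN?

P ≈ 43.3 kN

Unrestrained expansion: δ_free = αΔT L = 2×10⁻⁶ × 122 × 900 = 0.2196 mm.
This exceeds the 0.065 mm gap, so the wall pushes back. The portion of expansion that must be recovered elastically is δ_free − gap = 0.2196 − 0.065 = 0.1546 mm.
Compatibility: PL/(AE) = 0.1546 mm, so σ = P/A = E × (0.1546/900) = 24.05 MPa.
Force on the wall = σA = 24.05 × 1800 mm² = 43.29 kN.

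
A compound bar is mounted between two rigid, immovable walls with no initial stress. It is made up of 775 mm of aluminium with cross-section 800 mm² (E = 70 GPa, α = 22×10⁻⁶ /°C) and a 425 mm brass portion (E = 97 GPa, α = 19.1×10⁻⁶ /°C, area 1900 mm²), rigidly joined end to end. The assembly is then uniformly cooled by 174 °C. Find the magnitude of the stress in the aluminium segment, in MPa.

σ ≈ 339 MPa (tensile)

Free thermal contraction of the whole bar: Σ αᵢΔT Lᵢ = 22×10⁻⁶×174×775 + 19.1×10⁻⁶×174×425 = 4.379 mm.
Since the ends are fixed, an axial force P builds up, equal in every segment, with P · Σ Lᵢ/(AᵢEᵢ) = δ_free.
Σ Lᵢ/(AᵢEᵢ) = 775/(800×70×10³) + 425/(1900×97×10³) = 1.615×10⁻⁵ mm/N.
Hence P = δ_free / Σ(L/AE) = 4.379/1.615×10⁻⁵ = 271.2 kN (tensile).
σ_{aluminium} = P / A = 271200 / 800 = 339 MPa.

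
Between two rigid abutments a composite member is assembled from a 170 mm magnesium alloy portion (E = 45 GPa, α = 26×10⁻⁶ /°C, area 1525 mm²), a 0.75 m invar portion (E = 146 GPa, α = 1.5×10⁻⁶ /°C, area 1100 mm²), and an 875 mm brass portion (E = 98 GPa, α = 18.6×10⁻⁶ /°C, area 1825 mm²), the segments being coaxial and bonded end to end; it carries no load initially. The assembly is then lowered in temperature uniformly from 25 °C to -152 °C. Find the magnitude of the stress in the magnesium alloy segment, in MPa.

If the supports were absent, the total length change would be Σ αᵢΔT Lᵢ = 26×10⁻⁶×177×170 + 1.5×10⁻⁶×177×750 + 18.6×10⁻⁶×177×875 = 3.862 mm.
The rigid supports impose zero overall length change; the single axial force P common to all segments must satisfy P Σ Lᵢ/(AᵢEᵢ) = δ_free.
The series flexibility is Σ Lᵢ/(AᵢEᵢ) = 170/(1525×45×10³) + 750/(1100×146×10³) + 875/(1825×98×10³) = 1.204×10⁻⁵ mm/N.
So P = 3.862 / 1.204×10⁻⁵ = 320.8 kN, tensile.
σ_{magnesium alloy} = P / A = 320800 / 1525 = 210.4 MPa.

σ ≈ 210 MPa (tensile)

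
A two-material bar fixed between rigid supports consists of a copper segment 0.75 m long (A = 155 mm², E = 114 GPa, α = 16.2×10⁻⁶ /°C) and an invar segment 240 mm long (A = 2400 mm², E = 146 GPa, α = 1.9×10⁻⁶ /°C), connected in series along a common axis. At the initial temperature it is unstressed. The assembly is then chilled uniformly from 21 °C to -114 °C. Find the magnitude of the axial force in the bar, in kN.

P ≈ 39.5 kN (tensile)

If the supports were absent, the total length change would be Σ αᵢΔT Lᵢ = 16.2×10⁻⁶×135×750 + 1.9×10⁻⁶×135×240 = 1.702 mm.
Since the ends are fixed, an axial force P builds up, equal in every segment, with P · Σ Lᵢ/(AᵢEᵢ) = δ_free.
Σ Lᵢ/(AᵢEᵢ) = 750/(155×114×10³) + 240/(2400×146×10³) = 4.313×10⁻⁵ mm/N.
Hence P = δ_free / Σ(L/AE) = 1.702/4.313×10⁻⁵ = 39.46 kN (tensile).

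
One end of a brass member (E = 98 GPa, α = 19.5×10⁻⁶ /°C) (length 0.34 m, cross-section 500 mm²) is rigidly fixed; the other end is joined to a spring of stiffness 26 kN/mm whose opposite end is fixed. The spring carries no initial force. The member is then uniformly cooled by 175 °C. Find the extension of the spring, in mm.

If the spring were absent the member would shorten by αΔT L = 19.5×10⁻⁶ × 175 × 340 = 1.16 mm.
Let P be the tensile force in the spring. The member extends elastically by PL/(AE) and the spring stretches by P/k; together these equal δ_free.
P [ L/(AE) + 1/k ] = δ_free → P [ 340/(500×98×10³) + 1/(26×10³) ] = 1.16.
P = 1.16 / 4.54×10⁻⁵ = 25560 N.
Spring extension = P/k = 25560/(26×10³) = 0.9829 mm.

δ ≈ 0.983 mm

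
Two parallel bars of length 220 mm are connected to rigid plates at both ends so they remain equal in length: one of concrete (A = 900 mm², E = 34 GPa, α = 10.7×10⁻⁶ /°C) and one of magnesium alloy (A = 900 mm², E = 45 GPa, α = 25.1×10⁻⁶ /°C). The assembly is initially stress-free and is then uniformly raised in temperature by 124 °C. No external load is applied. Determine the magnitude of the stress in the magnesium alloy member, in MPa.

σ ≈ 34.6 MPa (compressive)

The magnesium alloy has the larger α, so on heating it would change length more than the concrete if both were free. The rigid plates force a common final length, so the magnesium alloy is put into compression and the concrete into tension, with equal and opposite forces P (no external load).
Setting the final lengths equal and cancelling L: (α₁ − α₂)ΔT = P/(A₁E₁) + P/(A₂E₂).
|α₁ − α₂|·ΔT = 14.4×10⁻⁶ × 124 = 0.001786.
1/(A₁E₁) + 1/(A₂E₂) = 1/(900×34×10³) + 1/(900×45×10³) = 5.737×10⁻⁸ N⁻¹.
So P = 0.001786 / 5.737×10⁻⁸ = 31.12 kN.
σ_{magnesium alloy} = P/A₂ = 31120/900 = 34.58 MPa, compressive.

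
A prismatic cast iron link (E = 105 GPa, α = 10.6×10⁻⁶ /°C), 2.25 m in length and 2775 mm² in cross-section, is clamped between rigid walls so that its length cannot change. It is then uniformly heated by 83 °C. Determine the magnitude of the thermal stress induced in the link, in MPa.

Because both ends are immovable the net strain is zero, and the suppressed thermal strain is αΔT = 10.6×10⁻⁶ × 83 = 879.8×10⁻⁶.
The stress required to suppress this strain is σ = Eε = 105×10³ × 879.8×10⁻⁶ = 92.38 MPa, compressive since the link is trying to expand.

σ ≈ 92.4 MPa (compressive)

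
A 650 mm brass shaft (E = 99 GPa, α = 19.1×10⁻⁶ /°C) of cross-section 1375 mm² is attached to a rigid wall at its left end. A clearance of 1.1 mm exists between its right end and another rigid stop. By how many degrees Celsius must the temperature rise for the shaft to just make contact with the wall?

The gap closes when αΔT L = 1.1 mm, since the shaft is still unstressed at that instant.
ΔT = 1.1 / (19.1×10⁻⁶ × 650) = 88.6 °C.

ΔT ≈ 88.6 °C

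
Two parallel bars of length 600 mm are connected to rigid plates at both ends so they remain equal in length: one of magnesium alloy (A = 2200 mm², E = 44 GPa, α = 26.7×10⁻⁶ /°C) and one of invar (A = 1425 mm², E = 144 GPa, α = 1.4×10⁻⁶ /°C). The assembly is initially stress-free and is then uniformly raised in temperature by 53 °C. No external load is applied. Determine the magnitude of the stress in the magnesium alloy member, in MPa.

Both members must finish at the same length. With the larger α, the magnesium alloy tends to over-expand; the plates restrain it, putting the magnesium alloy in compression and the invar in tension. With no external load the two internal forces are equal and opposite, magnitude P.
Setting the final lengths equal and cancelling L: (α₁ − α₂)ΔT = P/(A₁E₁) + P/(A₂E₂).
|α₁ − α₂|·ΔT = 25.3×10⁻⁶ × 53 = 0.001341.
1/(A₁E₁) + 1/(A₂E₂) = 1/(2200×44×10³) + 1/(1425×144×10³) = 1.52×10⁻⁸ N⁻¹.
P = 0.001341 / 1.52×10⁻⁸ = 88190 N = 88.19 kN.
σ_{magnesium alloy} = P/A₁ = 88190/2200 = 40.09 MPa, compressive.

σ ≈ 40.1 MPa (compressive)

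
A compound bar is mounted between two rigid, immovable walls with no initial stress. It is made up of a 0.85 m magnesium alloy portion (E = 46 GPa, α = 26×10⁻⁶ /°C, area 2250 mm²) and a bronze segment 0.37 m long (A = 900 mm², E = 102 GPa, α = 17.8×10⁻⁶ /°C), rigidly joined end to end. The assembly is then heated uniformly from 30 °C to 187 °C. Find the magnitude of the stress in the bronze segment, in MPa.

σ ≈ 409 MPa (compressive)

If the supports were absent, the total length change would be Σ αᵢΔT Lᵢ = 26×10⁻⁶×157×850 + 17.8×10⁻⁶×157×370 = 4.504 mm.
The rigid supports impose zero overall length change; the single axial force P common to all segments must satisfy P Σ Lᵢ/(AᵢEᵢ) = δ_free.
Σ Lᵢ/(AᵢEᵢ) = 850/(2250×46×10³) + 370/(900×102×10³) = 1.224×10⁻⁵ mm/N.
Hence P = δ_free / Σ(L/AE) = 4.504/1.224×10⁻⁵ = 367.9 kN (compressive).
σ_{bronze} = P / A = 367900 / 900 = 408.7 MPa.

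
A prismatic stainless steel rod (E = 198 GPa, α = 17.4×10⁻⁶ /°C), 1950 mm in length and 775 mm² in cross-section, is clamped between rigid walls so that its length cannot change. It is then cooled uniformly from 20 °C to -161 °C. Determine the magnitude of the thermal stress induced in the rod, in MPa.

σ ≈ 624 MPa (tensile)

With length fixed, the mechanical strain must cancel the thermal strain αΔT = 17.4×10⁻⁶ × 181 = 3149.4×10⁻⁶.
σ = EαΔT = 198×10³ × 17.4×10⁻⁶ × 181 = 623.6 MPa (tensile; the rod is trying to contract).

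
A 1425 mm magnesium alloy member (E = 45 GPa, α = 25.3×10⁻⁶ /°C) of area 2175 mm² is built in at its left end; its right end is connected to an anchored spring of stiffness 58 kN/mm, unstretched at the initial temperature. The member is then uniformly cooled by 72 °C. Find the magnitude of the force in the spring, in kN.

If the spring were absent the member would shorten by αΔT L = 25.3×10⁻⁶ × 72 × 1425 = 2.596 mm.
With a force P in the spring, the elastic change of the member is PL/(AE) and that of the spring is P/k; compatibility requires their sum to equal δ_free.
So P = δ_free / [L/(AE) + 1/k] = 2.596 / [ 1425/(2175×45×10³) + 1/(58×10³) ].
P = 2.596 / 3.18×10⁻⁵ = 81630 N.

P ≈ 81.6 kN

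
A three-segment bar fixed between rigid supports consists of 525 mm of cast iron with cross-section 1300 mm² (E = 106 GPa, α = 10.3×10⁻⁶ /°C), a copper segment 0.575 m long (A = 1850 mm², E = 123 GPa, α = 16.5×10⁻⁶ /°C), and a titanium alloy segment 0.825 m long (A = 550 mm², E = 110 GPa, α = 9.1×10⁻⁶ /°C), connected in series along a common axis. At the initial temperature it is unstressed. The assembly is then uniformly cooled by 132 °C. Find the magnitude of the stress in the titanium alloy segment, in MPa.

With the walls removed the bar would change length by δ_free = Σ αᵢΔT Lᵢ = 10.3×10⁻⁶×132×525 + 16.5×10⁻⁶×132×575 + 9.1×10⁻⁶×132×825 = 2.957 mm.
Since the ends are fixed, an axial force P builds up, equal in every segment, with P · Σ Lᵢ/(AᵢEᵢ) = δ_free.
Σ Lᵢ/(AᵢEᵢ) = 525/(1300×106×10³) + 575/(1850×123×10³) + 825/(550×110×10³) = 1.997×10⁻⁵ mm/N.
So P = 2.957 / 1.997×10⁻⁵ = 148.1 kN, tensile.
σ_{titanium alloy} = P / A = 148100 / 550 = 269.2 MPa.

σ ≈ 269 MPa (tensile)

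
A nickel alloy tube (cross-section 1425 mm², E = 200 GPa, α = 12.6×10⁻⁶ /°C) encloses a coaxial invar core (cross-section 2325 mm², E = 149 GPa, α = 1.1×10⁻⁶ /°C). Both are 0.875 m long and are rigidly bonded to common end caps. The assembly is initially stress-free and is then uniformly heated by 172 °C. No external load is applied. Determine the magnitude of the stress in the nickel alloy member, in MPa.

σ ≈ 217 MPa (compressive)

Equilibrium of a rigid end plate with no external load gives equal and opposite internal forces ±P in the two members. Since α_{nickel alloy} > α_{invar}, heating drives the nickel alloy into compression and the invar into tension.
Setting the final lengths equal and cancelling L: (α₁ − α₂)ΔT = P/(A₁E₁) + P/(A₂E₂).
|α₁ − α₂|·ΔT = 11.5×10⁻⁶ × 172 = 0.001978.
1/(A₁E₁) + 1/(A₂E₂) = 1/(1425×200×10³) + 1/(2325×149×10³) = 6.395×10⁻⁹ N⁻¹.
P = 0.001978 / 6.395×10⁻⁹ = 309300 N = 309.3 kN.
σ_{nickel alloy} = P/A₁ = 309300/1425 = 217 MPa, compressive.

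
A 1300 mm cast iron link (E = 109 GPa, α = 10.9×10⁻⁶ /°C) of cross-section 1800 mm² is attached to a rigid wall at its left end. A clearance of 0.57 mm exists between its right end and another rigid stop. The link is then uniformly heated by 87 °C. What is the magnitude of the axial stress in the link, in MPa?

σ ≈ 55.6 MPa (compressive)

Unrestrained expansion: δ_free = αΔT L = 10.9×10⁻⁶ × 87 × 1300 = 1.233 mm.
The gap closes (δ_free > 0.57 mm) and the wall then resists a further 1.233 − 0.57 = 0.6628 mm of expansion.
That suppressed elongation corresponds to σ = E·Δ/L = 109×10³ × 0.6628/1300 = 55.57 MPa.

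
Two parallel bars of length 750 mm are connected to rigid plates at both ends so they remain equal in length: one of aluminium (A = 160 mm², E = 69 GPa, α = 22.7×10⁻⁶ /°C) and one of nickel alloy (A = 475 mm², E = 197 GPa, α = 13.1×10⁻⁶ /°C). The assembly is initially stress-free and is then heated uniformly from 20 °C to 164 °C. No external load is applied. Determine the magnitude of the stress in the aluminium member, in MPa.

σ ≈ 85.3 MPa (compressive)

Equilibrium of a rigid end plate with no external load gives equal and opposite internal forces ±P in the two members. Since α_{aluminium} > α_{nickel alloy}, heating drives the aluminium into compression and the nickel alloy into tension.
Setting the final lengths equal and cancelling L: (α₁ − α₂)ΔT = P/(A₁E₁) + P/(A₂E₂).
|α₁ − α₂|·ΔT = 9.6×10⁻⁶ × 144 = 0.001382.
1/(A₁E₁) + 1/(A₂E₂) = 1/(160×69×10³) + 1/(475×197×10³) = 1.013×10⁻⁷ N⁻¹.
P = 0.001382 / 1.013×10⁻⁷ = 13650 N = 13.65 kN.
σ_{aluminium} = P/A₁ = 13650/160 = 85.32 MPa, compressive.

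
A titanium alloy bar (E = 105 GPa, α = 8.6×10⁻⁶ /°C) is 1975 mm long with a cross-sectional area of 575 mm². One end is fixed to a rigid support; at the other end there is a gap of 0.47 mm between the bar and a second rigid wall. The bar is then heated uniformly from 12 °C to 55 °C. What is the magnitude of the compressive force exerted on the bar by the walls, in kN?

If the wall were absent the bar would grow by αΔT L = 8.6×10⁻⁶ × 43 × 1975 = 0.7304 mm.
After closing the 0.47 mm clearance, 0.7304 − 0.47 = 0.2604 mm of expansion remains to be suppressed by the wall.
Compatibility: PL/(AE) = 0.2604 mm, so σ = P/A = E × (0.2604/1975) = 13.84 MPa.
P = σA = 13.84 × 575 = 7.959 kN.

P ≈ 7.96 kN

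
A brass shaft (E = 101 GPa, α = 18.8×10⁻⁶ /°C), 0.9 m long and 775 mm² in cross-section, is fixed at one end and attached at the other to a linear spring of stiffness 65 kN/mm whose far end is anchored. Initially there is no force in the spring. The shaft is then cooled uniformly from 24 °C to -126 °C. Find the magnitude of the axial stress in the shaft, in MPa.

σ ≈ 122 MPa (tensile)

The unrestrained thermal change is αΔT L = 18.8×10⁻⁶ × 150 × 900 = 2.538 mm.
With a force P in the spring, the elastic change of the shaft is PL/(AE) and that of the spring is P/k; compatibility requires their sum to equal δ_free.
P [ L/(AE) + 1/k ] = δ_free → P [ 900/(775×101×10³) + 1/(65×10³) ] = 2.538.
P = 2.538 / 2.688×10⁻⁵ = 94410 N.
σ = P/A = 94410/775 = 121.8 MPa.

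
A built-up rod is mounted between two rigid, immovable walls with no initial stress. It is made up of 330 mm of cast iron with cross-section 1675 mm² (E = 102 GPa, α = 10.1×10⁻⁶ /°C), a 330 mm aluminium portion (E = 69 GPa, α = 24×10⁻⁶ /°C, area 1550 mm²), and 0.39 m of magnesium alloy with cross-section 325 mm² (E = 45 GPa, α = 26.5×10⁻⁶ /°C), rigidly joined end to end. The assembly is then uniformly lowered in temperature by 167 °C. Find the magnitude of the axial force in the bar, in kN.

Free thermal contraction of the whole bar: Σ αᵢΔT Lᵢ = 10.1×10⁻⁶×167×330 + 24×10⁻⁶×167×330 + 26.5×10⁻⁶×167×390 = 3.605 mm.
Since the ends are fixed, an axial force P builds up, equal in every segment, with P · Σ Lᵢ/(AᵢEᵢ) = δ_free.
Σ Lᵢ/(AᵢEᵢ) = 330/(1675×102×10³) + 330/(1550×69×10³) + 390/(325×45×10³) = 3.168×10⁻⁵ mm/N.
So P = 3.605 / 3.168×10⁻⁵ = 113.8 kN, tensile.

P ≈ 114 kN (tensile)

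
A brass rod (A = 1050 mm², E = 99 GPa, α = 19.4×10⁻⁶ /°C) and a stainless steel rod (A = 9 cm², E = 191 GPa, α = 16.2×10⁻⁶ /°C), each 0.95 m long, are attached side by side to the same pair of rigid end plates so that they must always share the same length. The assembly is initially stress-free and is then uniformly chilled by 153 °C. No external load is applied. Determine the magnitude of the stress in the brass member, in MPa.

Both members must finish at the same length. With the larger α, the brass tends to over-contract; the plates restrain it, putting the brass in tension and the stainless steel in compression. With no external load the two internal forces are equal and opposite, magnitude P.
Setting the final lengths equal and cancelling L: (α₁ − α₂)ΔT = P/(A₁E₁) + P/(A₂E₂).
|α₁ − α₂|·ΔT = 3.2×10⁻⁶ × 153 = 0.0004896.
1/(A₁E₁) + 1/(A₂E₂) = 1/(1050×99×10³) + 1/(900×191×10³) = 1.544×10⁻⁸ N⁻¹.
P = 0.0004896 / 1.544×10⁻⁸ = 31720 N = 31.72 kN.
σ_{brass} = P/A₁ = 31720/1050 = 30.21 MPa, tensile.

σ ≈ 30.2 MPa (tensile)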